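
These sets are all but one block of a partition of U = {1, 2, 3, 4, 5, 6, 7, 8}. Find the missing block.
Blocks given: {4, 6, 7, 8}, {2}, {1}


U = {1, 2, 3, 4, 5, 6, 7, 8}
Shown blocks: {4, 6, 7, 8}, {2}, {1}
A partition's blocks are pairwise disjoint and cover U, so the missing block = U \ (union of shown blocks).
Union of shown blocks: {1, 2, 4, 6, 7, 8}
Missing block = U \ (union) = {3, 5}

{3, 5}


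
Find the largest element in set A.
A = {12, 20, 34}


Set A = {12, 20, 34}
Elements in ascending order: 12, 20, 34
The largest element is 34.

34


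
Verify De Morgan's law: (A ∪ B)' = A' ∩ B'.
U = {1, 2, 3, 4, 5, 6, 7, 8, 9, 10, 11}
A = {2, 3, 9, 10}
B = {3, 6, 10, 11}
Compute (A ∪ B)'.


U = {1, 2, 3, 4, 5, 6, 7, 8, 9, 10, 11}
A = {2, 3, 9, 10}, B = {3, 6, 10, 11}
A ∪ B = {2, 3, 6, 9, 10, 11}
(A ∪ B)' = U \ (A ∪ B) = {1, 4, 5, 7, 8}
Verification via A' ∩ B': A' = {1, 4, 5, 6, 7, 8, 11}, B' = {1, 2, 4, 5, 7, 8, 9}
A' ∩ B' = {1, 4, 5, 7, 8} ✓

{1, 4, 5, 7, 8}


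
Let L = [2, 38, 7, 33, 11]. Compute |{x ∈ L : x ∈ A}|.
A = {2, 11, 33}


Set A = {2, 11, 33}
Candidates: [2, 38, 7, 33, 11]
Check each candidate:
2 ∈ A, 38 ∉ A, 7 ∉ A, 33 ∈ A, 11 ∈ A
Count of candidates in A: 3

3


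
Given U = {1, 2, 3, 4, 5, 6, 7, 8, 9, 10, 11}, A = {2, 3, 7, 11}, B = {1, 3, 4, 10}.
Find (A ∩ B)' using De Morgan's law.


U = {1, 2, 3, 4, 5, 6, 7, 8, 9, 10, 11}
A = {2, 3, 7, 11}, B = {1, 3, 4, 10}
A ∩ B = {3}
(A ∩ B)' = U \ (A ∩ B) = {1, 2, 4, 5, 6, 7, 8, 9, 10, 11}
Verification via A' ∪ B': A' = {1, 4, 5, 6, 8, 9, 10}, B' = {2, 5, 6, 7, 8, 9, 11}
A' ∪ B' = {1, 2, 4, 5, 6, 7, 8, 9, 10, 11} ✓

{1, 2, 4, 5, 6, 7, 8, 9, 10, 11}


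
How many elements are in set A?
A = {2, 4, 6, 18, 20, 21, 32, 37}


Set A = {2, 4, 6, 18, 20, 21, 32, 37}
Listing elements: 2, 4, 6, 18, 20, 21, 32, 37
Counting: 8 elements
|A| = 8

8


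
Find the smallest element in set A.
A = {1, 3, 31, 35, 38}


Set A = {1, 3, 31, 35, 38}
Elements in ascending order: 1, 3, 31, 35, 38
The smallest element is 1.

1


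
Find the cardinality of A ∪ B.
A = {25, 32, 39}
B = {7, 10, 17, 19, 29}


Set A = {25, 32, 39}, |A| = 3
Set B = {7, 10, 17, 19, 29}, |B| = 5
A ∩ B = {}, |A ∩ B| = 0
|A ∪ B| = |A| + |B| - |A ∩ B| = 3 + 5 - 0 = 8

8


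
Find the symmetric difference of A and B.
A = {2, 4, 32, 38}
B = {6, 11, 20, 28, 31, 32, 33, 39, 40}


Set A = {2, 4, 32, 38}
Set B = {6, 11, 20, 28, 31, 32, 33, 39, 40}
A △ B = (A \ B) ∪ (B \ A)
Elements in A but not B: {2, 4, 38}
Elements in B but not A: {6, 11, 20, 28, 31, 33, 39, 40}
A △ B = {2, 4, 6, 11, 20, 28, 31, 33, 38, 39, 40}

{2, 4, 6, 11, 20, 28, 31, 33, 38, 39, 40}


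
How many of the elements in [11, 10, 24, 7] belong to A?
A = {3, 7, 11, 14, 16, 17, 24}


Set A = {3, 7, 11, 14, 16, 17, 24}
Candidates: [11, 10, 24, 7]
Check each candidate:
11 ∈ A, 10 ∉ A, 24 ∈ A, 7 ∈ A
Count of candidates in A: 3

3


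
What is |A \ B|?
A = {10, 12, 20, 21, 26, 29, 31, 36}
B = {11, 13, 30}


Set A = {10, 12, 20, 21, 26, 29, 31, 36}
Set B = {11, 13, 30}
A \ B = {10, 12, 20, 21, 26, 29, 31, 36}
|A \ B| = 8

8


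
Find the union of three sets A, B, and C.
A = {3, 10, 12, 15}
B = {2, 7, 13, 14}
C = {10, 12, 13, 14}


Set A = {3, 10, 12, 15}
Set B = {2, 7, 13, 14}
Set C = {10, 12, 13, 14}
First, A ∪ B = {2, 3, 7, 10, 12, 13, 14, 15}
Then, (A ∪ B) ∪ C = {2, 3, 7, 10, 12, 13, 14, 15}

{2, 3, 7, 10, 12, 13, 14, 15}


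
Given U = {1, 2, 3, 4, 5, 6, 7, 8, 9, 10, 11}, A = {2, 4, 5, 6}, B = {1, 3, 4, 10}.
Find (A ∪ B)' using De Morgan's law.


U = {1, 2, 3, 4, 5, 6, 7, 8, 9, 10, 11}
A = {2, 4, 5, 6}, B = {1, 3, 4, 10}
A ∪ B = {1, 2, 3, 4, 5, 6, 10}
(A ∪ B)' = U \ (A ∪ B) = {7, 8, 9, 11}
Verification via A' ∩ B': A' = {1, 3, 7, 8, 9, 10, 11}, B' = {2, 5, 6, 7, 8, 9, 11}
A' ∩ B' = {7, 8, 9, 11} ✓

{7, 8, 9, 11}


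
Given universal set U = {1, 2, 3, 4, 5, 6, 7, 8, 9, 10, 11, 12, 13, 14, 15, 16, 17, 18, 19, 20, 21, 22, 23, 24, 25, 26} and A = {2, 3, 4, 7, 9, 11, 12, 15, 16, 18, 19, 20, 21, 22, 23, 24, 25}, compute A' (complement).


Universal set U = {1, 2, 3, 4, 5, 6, 7, 8, 9, 10, 11, 12, 13, 14, 15, 16, 17, 18, 19, 20, 21, 22, 23, 24, 25, 26}
Set A = {2, 3, 4, 7, 9, 11, 12, 15, 16, 18, 19, 20, 21, 22, 23, 24, 25}
A' = U \ A = elements in U but not in A
Checking each element of U:
1 (not in A, include), 2 (in A, exclude), 3 (in A, exclude), 4 (in A, exclude), 5 (not in A, include), 6 (not in A, include), 7 (in A, exclude), 8 (not in A, include), 9 (in A, exclude), 10 (not in A, include), 11 (in A, exclude), 12 (in A, exclude), 13 (not in A, include), 14 (not in A, include), 15 (in A, exclude), 16 (in A, exclude), 17 (not in A, include), 18 (in A, exclude), 19 (in A, exclude), 20 (in A, exclude), 21 (in A, exclude), 22 (in A, exclude), 23 (in A, exclude), 24 (in A, exclude), 25 (in A, exclude), 26 (not in A, include)
A' = {1, 5, 6, 8, 10, 13, 14, 17, 26}

{1, 5, 6, 8, 10, 13, 14, 17, 26}


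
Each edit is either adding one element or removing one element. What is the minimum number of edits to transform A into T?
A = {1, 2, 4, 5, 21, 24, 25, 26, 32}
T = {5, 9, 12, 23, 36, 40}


Set A = {1, 2, 4, 5, 21, 24, 25, 26, 32}
Set T = {5, 9, 12, 23, 36, 40}
Elements to remove from A (in A, not in T): {1, 2, 4, 21, 24, 25, 26, 32} → 8 removals
Elements to add to A (in T, not in A): {9, 12, 23, 36, 40} → 5 additions
Total edits = 8 + 5 = 13

13


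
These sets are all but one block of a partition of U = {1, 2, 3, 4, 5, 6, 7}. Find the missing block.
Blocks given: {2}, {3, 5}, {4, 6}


U = {1, 2, 3, 4, 5, 6, 7}
Shown blocks: {2}, {3, 5}, {4, 6}
A partition's blocks are pairwise disjoint and cover U, so the missing block = U \ (union of shown blocks).
Union of shown blocks: {2, 3, 4, 5, 6}
Missing block = U \ (union) = {1, 7}

{1, 7}


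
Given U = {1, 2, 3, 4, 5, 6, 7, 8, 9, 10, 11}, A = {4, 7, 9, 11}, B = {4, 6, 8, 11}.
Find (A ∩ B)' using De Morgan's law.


U = {1, 2, 3, 4, 5, 6, 7, 8, 9, 10, 11}
A = {4, 7, 9, 11}, B = {4, 6, 8, 11}
A ∩ B = {4, 11}
(A ∩ B)' = U \ (A ∩ B) = {1, 2, 3, 5, 6, 7, 8, 9, 10}
Verification via A' ∪ B': A' = {1, 2, 3, 5, 6, 8, 10}, B' = {1, 2, 3, 5, 7, 9, 10}
A' ∪ B' = {1, 2, 3, 5, 6, 7, 8, 9, 10} ✓

{1, 2, 3, 5, 6, 7, 8, 9, 10}


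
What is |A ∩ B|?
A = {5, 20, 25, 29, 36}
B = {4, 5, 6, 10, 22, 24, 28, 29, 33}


Set A = {5, 20, 25, 29, 36}
Set B = {4, 5, 6, 10, 22, 24, 28, 29, 33}
A ∩ B = {5, 29}
|A ∩ B| = 2

2


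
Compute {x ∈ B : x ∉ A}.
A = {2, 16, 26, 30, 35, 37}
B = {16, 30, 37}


Set A = {2, 16, 26, 30, 35, 37}
Set B = {16, 30, 37}
Check each element of B against A:
16 ∈ A, 30 ∈ A, 37 ∈ A
Elements of B not in A: {}

{}


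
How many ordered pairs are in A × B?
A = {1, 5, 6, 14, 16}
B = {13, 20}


Set A = {1, 5, 6, 14, 16} has 5 elements.
Set B = {13, 20} has 2 elements.
|A × B| = |A| × |B| = 5 × 2 = 10

10


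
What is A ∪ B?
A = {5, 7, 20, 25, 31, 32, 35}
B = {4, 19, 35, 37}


Set A = {5, 7, 20, 25, 31, 32, 35}
Set B = {4, 19, 35, 37}
A ∪ B includes all elements in either set.
Elements from A: {5, 7, 20, 25, 31, 32, 35}
Elements from B not already included: {4, 19, 37}
A ∪ B = {4, 5, 7, 19, 20, 25, 31, 32, 35, 37}

{4, 5, 7, 19, 20, 25, 31, 32, 35, 37}


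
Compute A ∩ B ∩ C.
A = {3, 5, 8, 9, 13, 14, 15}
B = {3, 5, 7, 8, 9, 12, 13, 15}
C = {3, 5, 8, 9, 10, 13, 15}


Set A = {3, 5, 8, 9, 13, 14, 15}
Set B = {3, 5, 7, 8, 9, 12, 13, 15}
Set C = {3, 5, 8, 9, 10, 13, 15}
First, A ∩ B = {3, 5, 8, 9, 13, 15}
Then, (A ∩ B) ∩ C = {3, 5, 8, 9, 13, 15}

{3, 5, 8, 9, 13, 15}


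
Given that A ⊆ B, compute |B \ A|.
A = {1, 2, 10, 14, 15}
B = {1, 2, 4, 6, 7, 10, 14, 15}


Set A = {1, 2, 10, 14, 15}, |A| = 5
Set B = {1, 2, 4, 6, 7, 10, 14, 15}, |B| = 8
Since A ⊆ B: B \ A = {4, 6, 7}
|B| - |A| = 8 - 5 = 3

3


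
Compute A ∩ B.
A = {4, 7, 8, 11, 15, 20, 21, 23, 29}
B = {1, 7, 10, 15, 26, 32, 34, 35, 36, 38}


Set A = {4, 7, 8, 11, 15, 20, 21, 23, 29}
Set B = {1, 7, 10, 15, 26, 32, 34, 35, 36, 38}
A ∩ B includes only elements in both sets.
Check each element of A against B:
4 ✗, 7 ✓, 8 ✗, 11 ✗, 15 ✓, 20 ✗, 21 ✗, 23 ✗, 29 ✗
A ∩ B = {7, 15}

{7, 15}


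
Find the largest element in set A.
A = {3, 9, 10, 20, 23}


Set A = {3, 9, 10, 20, 23}
Elements in ascending order: 3, 9, 10, 20, 23
The largest element is 23.

23


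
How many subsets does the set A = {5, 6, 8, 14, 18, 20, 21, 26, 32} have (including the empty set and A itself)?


Set A = {5, 6, 8, 14, 18, 20, 21, 26, 32}
|A| = 9
The power set P(A) contains all subsets of A.
|P(A)| = 2^|A| = 2^9 = 512

512


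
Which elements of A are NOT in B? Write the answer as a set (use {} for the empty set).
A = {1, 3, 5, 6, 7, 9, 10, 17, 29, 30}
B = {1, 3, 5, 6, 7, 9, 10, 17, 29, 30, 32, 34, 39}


Set A = {1, 3, 5, 6, 7, 9, 10, 17, 29, 30}
Set B = {1, 3, 5, 6, 7, 9, 10, 17, 29, 30, 32, 34, 39}
Check each element of A against B:
1 ∈ B, 3 ∈ B, 5 ∈ B, 6 ∈ B, 7 ∈ B, 9 ∈ B, 10 ∈ B, 17 ∈ B, 29 ∈ B, 30 ∈ B
Elements of A not in B: {}

{}


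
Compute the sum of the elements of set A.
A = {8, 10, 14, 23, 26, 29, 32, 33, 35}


Set A = {8, 10, 14, 23, 26, 29, 32, 33, 35}
Sum = 8 + 10 + 14 + 23 + 26 + 29 + 32 + 33 + 35 = 210

210


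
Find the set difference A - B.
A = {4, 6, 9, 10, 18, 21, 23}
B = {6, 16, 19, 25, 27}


Set A = {4, 6, 9, 10, 18, 21, 23}
Set B = {6, 16, 19, 25, 27}
A \ B includes elements in A that are not in B.
Check each element of A:
4 (not in B, keep), 6 (in B, remove), 9 (not in B, keep), 10 (not in B, keep), 18 (not in B, keep), 21 (not in B, keep), 23 (not in B, keep)
A \ B = {4, 9, 10, 18, 21, 23}

{4, 9, 10, 18, 21, 23}


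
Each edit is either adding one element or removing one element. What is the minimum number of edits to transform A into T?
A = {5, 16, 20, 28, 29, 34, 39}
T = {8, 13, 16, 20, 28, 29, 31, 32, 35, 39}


Set A = {5, 16, 20, 28, 29, 34, 39}
Set T = {8, 13, 16, 20, 28, 29, 31, 32, 35, 39}
Elements to remove from A (in A, not in T): {5, 34} → 2 removals
Elements to add to A (in T, not in A): {8, 13, 31, 32, 35} → 5 additions
Total edits = 2 + 5 = 7

7


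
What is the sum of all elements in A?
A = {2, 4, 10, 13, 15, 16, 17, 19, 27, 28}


Set A = {2, 4, 10, 13, 15, 16, 17, 19, 27, 28}
Sum = 2 + 4 + 10 + 13 + 15 + 16 + 17 + 19 + 27 + 28 = 151

151


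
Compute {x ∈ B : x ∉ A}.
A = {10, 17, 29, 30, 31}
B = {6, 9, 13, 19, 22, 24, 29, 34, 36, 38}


Set A = {10, 17, 29, 30, 31}
Set B = {6, 9, 13, 19, 22, 24, 29, 34, 36, 38}
Check each element of B against A:
6 ∉ A (include), 9 ∉ A (include), 13 ∉ A (include), 19 ∉ A (include), 22 ∉ A (include), 24 ∉ A (include), 29 ∈ A, 34 ∉ A (include), 36 ∉ A (include), 38 ∉ A (include)
Elements of B not in A: {6, 9, 13, 19, 22, 24, 34, 36, 38}

{6, 9, 13, 19, 22, 24, 34, 36, 38}


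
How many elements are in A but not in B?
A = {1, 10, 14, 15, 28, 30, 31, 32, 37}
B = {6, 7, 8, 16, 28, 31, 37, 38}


Set A = {1, 10, 14, 15, 28, 30, 31, 32, 37}
Set B = {6, 7, 8, 16, 28, 31, 37, 38}
A \ B = {1, 10, 14, 15, 30, 32}
|A \ B| = 6

6


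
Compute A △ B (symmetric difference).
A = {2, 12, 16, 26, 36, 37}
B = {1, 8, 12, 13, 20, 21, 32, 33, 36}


Set A = {2, 12, 16, 26, 36, 37}
Set B = {1, 8, 12, 13, 20, 21, 32, 33, 36}
A △ B = (A \ B) ∪ (B \ A)
Elements in A but not B: {2, 16, 26, 37}
Elements in B but not A: {1, 8, 13, 20, 21, 32, 33}
A △ B = {1, 2, 8, 13, 16, 20, 21, 26, 32, 33, 37}

{1, 2, 8, 13, 16, 20, 21, 26, 32, 33, 37}


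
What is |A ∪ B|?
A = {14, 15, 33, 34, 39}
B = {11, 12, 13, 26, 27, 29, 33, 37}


Set A = {14, 15, 33, 34, 39}, |A| = 5
Set B = {11, 12, 13, 26, 27, 29, 33, 37}, |B| = 8
A ∩ B = {33}, |A ∩ B| = 1
|A ∪ B| = |A| + |B| - |A ∩ B| = 5 + 8 - 1 = 12

12


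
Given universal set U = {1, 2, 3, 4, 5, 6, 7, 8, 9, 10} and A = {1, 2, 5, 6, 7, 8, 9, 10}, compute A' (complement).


Universal set U = {1, 2, 3, 4, 5, 6, 7, 8, 9, 10}
Set A = {1, 2, 5, 6, 7, 8, 9, 10}
A' = U \ A = elements in U but not in A
Checking each element of U:
1 (in A, exclude), 2 (in A, exclude), 3 (not in A, include), 4 (not in A, include), 5 (in A, exclude), 6 (in A, exclude), 7 (in A, exclude), 8 (in A, exclude), 9 (in A, exclude), 10 (in A, exclude)
A' = {3, 4}

{3, 4}


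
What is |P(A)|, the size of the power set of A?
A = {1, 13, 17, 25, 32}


Set A = {1, 13, 17, 25, 32}
|A| = 5
The power set P(A) contains all subsets of A.
|P(A)| = 2^|A| = 2^5 = 32

32


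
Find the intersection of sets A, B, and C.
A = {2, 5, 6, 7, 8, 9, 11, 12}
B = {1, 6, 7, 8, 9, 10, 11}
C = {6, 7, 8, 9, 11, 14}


Set A = {2, 5, 6, 7, 8, 9, 11, 12}
Set B = {1, 6, 7, 8, 9, 10, 11}
Set C = {6, 7, 8, 9, 11, 14}
First, A ∩ B = {6, 7, 8, 9, 11}
Then, (A ∩ B) ∩ C = {6, 7, 8, 9, 11}

{6, 7, 8, 9, 11}


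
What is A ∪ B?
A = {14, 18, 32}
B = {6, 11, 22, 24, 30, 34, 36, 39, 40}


Set A = {14, 18, 32}
Set B = {6, 11, 22, 24, 30, 34, 36, 39, 40}
A ∪ B includes all elements in either set.
Elements from A: {14, 18, 32}
Elements from B not already included: {6, 11, 22, 24, 30, 34, 36, 39, 40}
A ∪ B = {6, 11, 14, 18, 22, 24, 30, 32, 34, 36, 39, 40}

{6, 11, 14, 18, 22, 24, 30, 32, 34, 36, 39, 40}


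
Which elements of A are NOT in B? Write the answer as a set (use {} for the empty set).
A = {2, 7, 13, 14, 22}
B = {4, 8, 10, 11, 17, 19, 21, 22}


Set A = {2, 7, 13, 14, 22}
Set B = {4, 8, 10, 11, 17, 19, 21, 22}
Check each element of A against B:
2 ∉ B (include), 7 ∉ B (include), 13 ∉ B (include), 14 ∉ B (include), 22 ∈ B
Elements of A not in B: {2, 7, 13, 14}

{2, 7, 13, 14}


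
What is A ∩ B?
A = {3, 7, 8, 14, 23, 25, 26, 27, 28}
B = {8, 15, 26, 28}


Set A = {3, 7, 8, 14, 23, 25, 26, 27, 28}
Set B = {8, 15, 26, 28}
A ∩ B includes only elements in both sets.
Check each element of A against B:
3 ✗, 7 ✗, 8 ✓, 14 ✗, 23 ✗, 25 ✗, 26 ✓, 27 ✗, 28 ✓
A ∩ B = {8, 26, 28}

{8, 26, 28}


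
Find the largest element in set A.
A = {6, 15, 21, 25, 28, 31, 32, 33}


Set A = {6, 15, 21, 25, 28, 31, 32, 33}
Elements in ascending order: 6, 15, 21, 25, 28, 31, 32, 33
The largest element is 33.

33


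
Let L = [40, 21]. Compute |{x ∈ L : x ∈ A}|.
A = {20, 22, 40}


Set A = {20, 22, 40}
Candidates: [40, 21]
Check each candidate:
40 ∈ A, 21 ∉ A
Count of candidates in A: 1

1


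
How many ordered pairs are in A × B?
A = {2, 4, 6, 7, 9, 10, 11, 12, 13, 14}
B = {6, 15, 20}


Set A = {2, 4, 6, 7, 9, 10, 11, 12, 13, 14} has 10 elements.
Set B = {6, 15, 20} has 3 elements.
|A × B| = |A| × |B| = 10 × 3 = 30

30


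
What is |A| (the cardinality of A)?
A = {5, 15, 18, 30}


Set A = {5, 15, 18, 30}
Listing elements: 5, 15, 18, 30
Counting: 4 elements
|A| = 4

4


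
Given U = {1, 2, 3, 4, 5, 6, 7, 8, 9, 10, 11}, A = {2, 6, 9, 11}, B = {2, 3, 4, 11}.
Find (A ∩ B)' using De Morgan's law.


U = {1, 2, 3, 4, 5, 6, 7, 8, 9, 10, 11}
A = {2, 6, 9, 11}, B = {2, 3, 4, 11}
A ∩ B = {2, 11}
(A ∩ B)' = U \ (A ∩ B) = {1, 3, 4, 5, 6, 7, 8, 9, 10}
Verification via A' ∪ B': A' = {1, 3, 4, 5, 7, 8, 10}, B' = {1, 5, 6, 7, 8, 9, 10}
A' ∪ B' = {1, 3, 4, 5, 6, 7, 8, 9, 10} ✓

{1, 3, 4, 5, 6, 7, 8, 9, 10}


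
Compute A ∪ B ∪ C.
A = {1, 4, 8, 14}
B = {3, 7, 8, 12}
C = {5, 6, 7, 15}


Set A = {1, 4, 8, 14}
Set B = {3, 7, 8, 12}
Set C = {5, 6, 7, 15}
First, A ∪ B = {1, 3, 4, 7, 8, 12, 14}
Then, (A ∪ B) ∪ C = {1, 3, 4, 5, 6, 7, 8, 12, 14, 15}

{1, 3, 4, 5, 6, 7, 8, 12, 14, 15}


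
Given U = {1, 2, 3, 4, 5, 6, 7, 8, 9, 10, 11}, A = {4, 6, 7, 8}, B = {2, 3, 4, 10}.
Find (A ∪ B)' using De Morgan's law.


U = {1, 2, 3, 4, 5, 6, 7, 8, 9, 10, 11}
A = {4, 6, 7, 8}, B = {2, 3, 4, 10}
A ∪ B = {2, 3, 4, 6, 7, 8, 10}
(A ∪ B)' = U \ (A ∪ B) = {1, 5, 9, 11}
Verification via A' ∩ B': A' = {1, 2, 3, 5, 9, 10, 11}, B' = {1, 5, 6, 7, 8, 9, 11}
A' ∩ B' = {1, 5, 9, 11} ✓

{1, 5, 9, 11}


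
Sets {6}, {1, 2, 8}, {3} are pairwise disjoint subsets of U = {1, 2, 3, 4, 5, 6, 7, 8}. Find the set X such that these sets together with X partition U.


U = {1, 2, 3, 4, 5, 6, 7, 8}
Shown blocks: {6}, {1, 2, 8}, {3}
A partition's blocks are pairwise disjoint and cover U, so the missing block = U \ (union of shown blocks).
Union of shown blocks: {1, 2, 3, 6, 8}
Missing block = U \ (union) = {4, 5, 7}

{4, 5, 7}


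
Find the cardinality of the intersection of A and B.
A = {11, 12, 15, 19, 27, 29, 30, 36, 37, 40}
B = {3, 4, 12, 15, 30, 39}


Set A = {11, 12, 15, 19, 27, 29, 30, 36, 37, 40}
Set B = {3, 4, 12, 15, 30, 39}
A ∩ B = {12, 15, 30}
|A ∩ B| = 3

3


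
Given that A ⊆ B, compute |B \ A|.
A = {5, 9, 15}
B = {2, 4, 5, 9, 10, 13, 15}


Set A = {5, 9, 15}, |A| = 3
Set B = {2, 4, 5, 9, 10, 13, 15}, |B| = 7
Since A ⊆ B: B \ A = {2, 4, 10, 13}
|B| - |A| = 7 - 3 = 4

4


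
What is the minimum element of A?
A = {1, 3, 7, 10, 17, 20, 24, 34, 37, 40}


Set A = {1, 3, 7, 10, 17, 20, 24, 34, 37, 40}
Elements in ascending order: 1, 3, 7, 10, 17, 20, 24, 34, 37, 40
The smallest element is 1.

1


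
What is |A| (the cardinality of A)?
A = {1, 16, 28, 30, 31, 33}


Set A = {1, 16, 28, 30, 31, 33}
Listing elements: 1, 16, 28, 30, 31, 33
Counting: 6 elements
|A| = 6

6


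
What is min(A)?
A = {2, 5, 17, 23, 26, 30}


Set A = {2, 5, 17, 23, 26, 30}
Elements in ascending order: 2, 5, 17, 23, 26, 30
The smallest element is 2.

2


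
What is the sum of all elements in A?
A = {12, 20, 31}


Set A = {12, 20, 31}
Sum = 12 + 20 + 31 = 63

63


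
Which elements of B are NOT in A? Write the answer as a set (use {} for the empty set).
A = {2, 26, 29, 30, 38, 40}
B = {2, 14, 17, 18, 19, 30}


Set A = {2, 26, 29, 30, 38, 40}
Set B = {2, 14, 17, 18, 19, 30}
Check each element of B against A:
2 ∈ A, 14 ∉ A (include), 17 ∉ A (include), 18 ∉ A (include), 19 ∉ A (include), 30 ∈ A
Elements of B not in A: {14, 17, 18, 19}

{14, 17, 18, 19}


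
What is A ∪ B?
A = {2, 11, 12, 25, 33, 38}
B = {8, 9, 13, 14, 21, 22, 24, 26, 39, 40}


Set A = {2, 11, 12, 25, 33, 38}
Set B = {8, 9, 13, 14, 21, 22, 24, 26, 39, 40}
A ∪ B includes all elements in either set.
Elements from A: {2, 11, 12, 25, 33, 38}
Elements from B not already included: {8, 9, 13, 14, 21, 22, 24, 26, 39, 40}
A ∪ B = {2, 8, 9, 11, 12, 13, 14, 21, 22, 24, 25, 26, 33, 38, 39, 40}

{2, 8, 9, 11, 12, 13, 14, 21, 22, 24, 25, 26, 33, 38, 39, 40}


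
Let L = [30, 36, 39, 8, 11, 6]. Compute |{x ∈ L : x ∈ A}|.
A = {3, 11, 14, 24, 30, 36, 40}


Set A = {3, 11, 14, 24, 30, 36, 40}
Candidates: [30, 36, 39, 8, 11, 6]
Check each candidate:
30 ∈ A, 36 ∈ A, 39 ∉ A, 8 ∉ A, 11 ∈ A, 6 ∉ A
Count of candidates in A: 3

3


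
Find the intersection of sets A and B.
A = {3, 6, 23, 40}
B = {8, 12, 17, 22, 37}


Set A = {3, 6, 23, 40}
Set B = {8, 12, 17, 22, 37}
A ∩ B includes only elements in both sets.
Check each element of A against B:
3 ✗, 6 ✗, 23 ✗, 40 ✗
A ∩ B = {}

{}


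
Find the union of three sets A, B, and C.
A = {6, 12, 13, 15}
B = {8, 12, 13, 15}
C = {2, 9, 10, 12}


Set A = {6, 12, 13, 15}
Set B = {8, 12, 13, 15}
Set C = {2, 9, 10, 12}
First, A ∪ B = {6, 8, 12, 13, 15}
Then, (A ∪ B) ∪ C = {2, 6, 8, 9, 10, 12, 13, 15}

{2, 6, 8, 9, 10, 12, 13, 15}


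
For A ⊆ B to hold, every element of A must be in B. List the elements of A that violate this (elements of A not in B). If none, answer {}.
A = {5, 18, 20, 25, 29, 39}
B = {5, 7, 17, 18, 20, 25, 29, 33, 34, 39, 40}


Set A = {5, 18, 20, 25, 29, 39}
Set B = {5, 7, 17, 18, 20, 25, 29, 33, 34, 39, 40}
Check each element of A against B:
5 ∈ B, 18 ∈ B, 20 ∈ B, 25 ∈ B, 29 ∈ B, 39 ∈ B
Elements of A not in B: {}

{}


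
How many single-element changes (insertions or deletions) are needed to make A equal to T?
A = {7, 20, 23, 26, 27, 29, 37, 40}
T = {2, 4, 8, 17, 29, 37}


Set A = {7, 20, 23, 26, 27, 29, 37, 40}
Set T = {2, 4, 8, 17, 29, 37}
Elements to remove from A (in A, not in T): {7, 20, 23, 26, 27, 40} → 6 removals
Elements to add to A (in T, not in A): {2, 4, 8, 17} → 4 additions
Total edits = 6 + 4 = 10

10


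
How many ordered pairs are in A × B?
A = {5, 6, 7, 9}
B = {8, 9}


Set A = {5, 6, 7, 9} has 4 elements.
Set B = {8, 9} has 2 elements.
|A × B| = |A| × |B| = 4 × 2 = 8

8


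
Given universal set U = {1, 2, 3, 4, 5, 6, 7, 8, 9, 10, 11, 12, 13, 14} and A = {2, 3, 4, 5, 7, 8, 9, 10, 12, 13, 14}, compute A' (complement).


Universal set U = {1, 2, 3, 4, 5, 6, 7, 8, 9, 10, 11, 12, 13, 14}
Set A = {2, 3, 4, 5, 7, 8, 9, 10, 12, 13, 14}
A' = U \ A = elements in U but not in A
Checking each element of U:
1 (not in A, include), 2 (in A, exclude), 3 (in A, exclude), 4 (in A, exclude), 5 (in A, exclude), 6 (not in A, include), 7 (in A, exclude), 8 (in A, exclude), 9 (in A, exclude), 10 (in A, exclude), 11 (not in A, include), 12 (in A, exclude), 13 (in A, exclude), 14 (in A, exclude)
A' = {1, 6, 11}

{1, 6, 11}


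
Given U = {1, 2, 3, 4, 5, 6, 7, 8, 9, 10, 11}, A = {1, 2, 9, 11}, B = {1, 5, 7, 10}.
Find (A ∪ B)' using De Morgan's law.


U = {1, 2, 3, 4, 5, 6, 7, 8, 9, 10, 11}
A = {1, 2, 9, 11}, B = {1, 5, 7, 10}
A ∪ B = {1, 2, 5, 7, 9, 10, 11}
(A ∪ B)' = U \ (A ∪ B) = {3, 4, 6, 8}
Verification via A' ∩ B': A' = {3, 4, 5, 6, 7, 8, 10}, B' = {2, 3, 4, 6, 8, 9, 11}
A' ∩ B' = {3, 4, 6, 8} ✓

{3, 4, 6, 8}


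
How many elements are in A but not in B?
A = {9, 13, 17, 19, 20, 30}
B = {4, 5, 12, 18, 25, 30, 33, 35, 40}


Set A = {9, 13, 17, 19, 20, 30}
Set B = {4, 5, 12, 18, 25, 30, 33, 35, 40}
A \ B = {9, 13, 17, 19, 20}
|A \ B| = 5

5


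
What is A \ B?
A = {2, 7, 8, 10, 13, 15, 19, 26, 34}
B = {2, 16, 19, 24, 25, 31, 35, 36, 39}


Set A = {2, 7, 8, 10, 13, 15, 19, 26, 34}
Set B = {2, 16, 19, 24, 25, 31, 35, 36, 39}
A \ B includes elements in A that are not in B.
Check each element of A:
2 (in B, remove), 7 (not in B, keep), 8 (not in B, keep), 10 (not in B, keep), 13 (not in B, keep), 15 (not in B, keep), 19 (in B, remove), 26 (not in B, keep), 34 (not in B, keep)
A \ B = {7, 8, 10, 13, 15, 26, 34}

{7, 8, 10, 13, 15, 26, 34}


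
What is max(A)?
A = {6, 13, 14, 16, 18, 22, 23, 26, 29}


Set A = {6, 13, 14, 16, 18, 22, 23, 26, 29}
Elements in ascending order: 6, 13, 14, 16, 18, 22, 23, 26, 29
The largest element is 29.

29


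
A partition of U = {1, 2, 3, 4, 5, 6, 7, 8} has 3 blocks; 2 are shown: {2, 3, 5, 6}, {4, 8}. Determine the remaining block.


U = {1, 2, 3, 4, 5, 6, 7, 8}
Shown blocks: {2, 3, 5, 6}, {4, 8}
A partition's blocks are pairwise disjoint and cover U, so the missing block = U \ (union of shown blocks).
Union of shown blocks: {2, 3, 4, 5, 6, 8}
Missing block = U \ (union) = {1, 7}

{1, 7}


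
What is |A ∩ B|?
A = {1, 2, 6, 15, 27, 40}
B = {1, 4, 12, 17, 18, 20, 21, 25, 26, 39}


Set A = {1, 2, 6, 15, 27, 40}
Set B = {1, 4, 12, 17, 18, 20, 21, 25, 26, 39}
A ∩ B = {1}
|A ∩ B| = 1

1


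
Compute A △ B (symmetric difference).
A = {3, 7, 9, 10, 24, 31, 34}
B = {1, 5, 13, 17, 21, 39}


Set A = {3, 7, 9, 10, 24, 31, 34}
Set B = {1, 5, 13, 17, 21, 39}
A △ B = (A \ B) ∪ (B \ A)
Elements in A but not B: {3, 7, 9, 10, 24, 31, 34}
Elements in B but not A: {1, 5, 13, 17, 21, 39}
A △ B = {1, 3, 5, 7, 9, 10, 13, 17, 21, 24, 31, 34, 39}

{1, 3, 5, 7, 9, 10, 13, 17, 21, 24, 31, 34, 39}


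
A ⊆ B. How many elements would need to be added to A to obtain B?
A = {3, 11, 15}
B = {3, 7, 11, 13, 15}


Set A = {3, 11, 15}, |A| = 3
Set B = {3, 7, 11, 13, 15}, |B| = 5
Since A ⊆ B: B \ A = {7, 13}
|B| - |A| = 5 - 3 = 2

2


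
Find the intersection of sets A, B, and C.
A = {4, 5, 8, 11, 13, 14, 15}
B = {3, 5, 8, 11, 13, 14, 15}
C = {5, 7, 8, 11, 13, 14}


Set A = {4, 5, 8, 11, 13, 14, 15}
Set B = {3, 5, 8, 11, 13, 14, 15}
Set C = {5, 7, 8, 11, 13, 14}
First, A ∩ B = {5, 8, 11, 13, 14, 15}
Then, (A ∩ B) ∩ C = {5, 8, 11, 13, 14}

{5, 8, 11, 13, 14}


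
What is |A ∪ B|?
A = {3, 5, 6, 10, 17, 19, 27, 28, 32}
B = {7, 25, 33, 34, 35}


Set A = {3, 5, 6, 10, 17, 19, 27, 28, 32}, |A| = 9
Set B = {7, 25, 33, 34, 35}, |B| = 5
A ∩ B = {}, |A ∩ B| = 0
|A ∪ B| = |A| + |B| - |A ∩ B| = 9 + 5 - 0 = 14

14


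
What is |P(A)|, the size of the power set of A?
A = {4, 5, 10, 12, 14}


Set A = {4, 5, 10, 12, 14}
|A| = 5
The power set P(A) contains all subsets of A.
|P(A)| = 2^|A| = 2^5 = 32

32


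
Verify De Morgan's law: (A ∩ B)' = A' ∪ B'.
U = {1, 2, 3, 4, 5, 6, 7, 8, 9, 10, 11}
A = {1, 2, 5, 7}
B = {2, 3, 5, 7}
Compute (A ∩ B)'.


U = {1, 2, 3, 4, 5, 6, 7, 8, 9, 10, 11}
A = {1, 2, 5, 7}, B = {2, 3, 5, 7}
A ∩ B = {2, 5, 7}
(A ∩ B)' = U \ (A ∩ B) = {1, 3, 4, 6, 8, 9, 10, 11}
Verification via A' ∪ B': A' = {3, 4, 6, 8, 9, 10, 11}, B' = {1, 4, 6, 8, 9, 10, 11}
A' ∪ B' = {1, 3, 4, 6, 8, 9, 10, 11} ✓

{1, 3, 4, 6, 8, 9, 10, 11}


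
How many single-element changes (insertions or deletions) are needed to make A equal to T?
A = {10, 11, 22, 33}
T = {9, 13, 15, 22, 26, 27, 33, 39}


Set A = {10, 11, 22, 33}
Set T = {9, 13, 15, 22, 26, 27, 33, 39}
Elements to remove from A (in A, not in T): {10, 11} → 2 removals
Elements to add to A (in T, not in A): {9, 13, 15, 26, 27, 39} → 6 additions
Total edits = 2 + 6 = 8

8


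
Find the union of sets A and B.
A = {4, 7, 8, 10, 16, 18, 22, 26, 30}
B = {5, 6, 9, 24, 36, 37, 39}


Set A = {4, 7, 8, 10, 16, 18, 22, 26, 30}
Set B = {5, 6, 9, 24, 36, 37, 39}
A ∪ B includes all elements in either set.
Elements from A: {4, 7, 8, 10, 16, 18, 22, 26, 30}
Elements from B not already included: {5, 6, 9, 24, 36, 37, 39}
A ∪ B = {4, 5, 6, 7, 8, 9, 10, 16, 18, 22, 24, 26, 30, 36, 37, 39}

{4, 5, 6, 7, 8, 9, 10, 16, 18, 22, 24, 26, 30, 36, 37, 39}


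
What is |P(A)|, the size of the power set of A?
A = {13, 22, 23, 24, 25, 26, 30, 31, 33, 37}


Set A = {13, 22, 23, 24, 25, 26, 30, 31, 33, 37}
|A| = 10
The power set P(A) contains all subsets of A.
|P(A)| = 2^|A| = 2^10 = 1024

1024


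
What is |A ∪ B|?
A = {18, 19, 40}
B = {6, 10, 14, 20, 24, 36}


Set A = {18, 19, 40}, |A| = 3
Set B = {6, 10, 14, 20, 24, 36}, |B| = 6
A ∩ B = {}, |A ∩ B| = 0
|A ∪ B| = |A| + |B| - |A ∩ B| = 3 + 6 - 0 = 9

9


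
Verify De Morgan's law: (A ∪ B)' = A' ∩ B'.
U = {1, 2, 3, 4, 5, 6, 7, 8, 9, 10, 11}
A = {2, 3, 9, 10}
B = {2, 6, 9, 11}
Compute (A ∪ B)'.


U = {1, 2, 3, 4, 5, 6, 7, 8, 9, 10, 11}
A = {2, 3, 9, 10}, B = {2, 6, 9, 11}
A ∪ B = {2, 3, 6, 9, 10, 11}
(A ∪ B)' = U \ (A ∪ B) = {1, 4, 5, 7, 8}
Verification via A' ∩ B': A' = {1, 4, 5, 6, 7, 8, 11}, B' = {1, 3, 4, 5, 7, 8, 10}
A' ∩ B' = {1, 4, 5, 7, 8} ✓

{1, 4, 5, 7, 8}


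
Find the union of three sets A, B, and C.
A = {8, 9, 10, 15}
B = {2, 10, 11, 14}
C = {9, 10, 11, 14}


Set A = {8, 9, 10, 15}
Set B = {2, 10, 11, 14}
Set C = {9, 10, 11, 14}
First, A ∪ B = {2, 8, 9, 10, 11, 14, 15}
Then, (A ∪ B) ∪ C = {2, 8, 9, 10, 11, 14, 15}

{2, 8, 9, 10, 11, 14, 15}


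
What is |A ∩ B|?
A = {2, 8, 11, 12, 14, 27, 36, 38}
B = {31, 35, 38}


Set A = {2, 8, 11, 12, 14, 27, 36, 38}
Set B = {31, 35, 38}
A ∩ B = {38}
|A ∩ B| = 1

1


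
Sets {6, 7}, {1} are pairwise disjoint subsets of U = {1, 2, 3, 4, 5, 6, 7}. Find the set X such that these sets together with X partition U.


U = {1, 2, 3, 4, 5, 6, 7}
Shown blocks: {6, 7}, {1}
A partition's blocks are pairwise disjoint and cover U, so the missing block = U \ (union of shown blocks).
Union of shown blocks: {1, 6, 7}
Missing block = U \ (union) = {2, 3, 4, 5}

{2, 3, 4, 5}


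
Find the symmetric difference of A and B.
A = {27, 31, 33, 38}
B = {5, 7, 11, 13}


Set A = {27, 31, 33, 38}
Set B = {5, 7, 11, 13}
A △ B = (A \ B) ∪ (B \ A)
Elements in A but not B: {27, 31, 33, 38}
Elements in B but not A: {5, 7, 11, 13}
A △ B = {5, 7, 11, 13, 27, 31, 33, 38}

{5, 7, 11, 13, 27, 31, 33, 38}


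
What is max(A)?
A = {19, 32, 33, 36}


Set A = {19, 32, 33, 36}
Elements in ascending order: 19, 32, 33, 36
The largest element is 36.

36


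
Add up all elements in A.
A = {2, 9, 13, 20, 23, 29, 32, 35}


Set A = {2, 9, 13, 20, 23, 29, 32, 35}
Sum = 2 + 9 + 13 + 20 + 23 + 29 + 32 + 35 = 163

163


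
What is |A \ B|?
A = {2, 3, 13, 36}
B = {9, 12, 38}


Set A = {2, 3, 13, 36}
Set B = {9, 12, 38}
A \ B = {2, 3, 13, 36}
|A \ B| = 4

4


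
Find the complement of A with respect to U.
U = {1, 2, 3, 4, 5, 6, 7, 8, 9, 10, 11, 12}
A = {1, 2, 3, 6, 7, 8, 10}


Universal set U = {1, 2, 3, 4, 5, 6, 7, 8, 9, 10, 11, 12}
Set A = {1, 2, 3, 6, 7, 8, 10}
A' = U \ A = elements in U but not in A
Checking each element of U:
1 (in A, exclude), 2 (in A, exclude), 3 (in A, exclude), 4 (not in A, include), 5 (not in A, include), 6 (in A, exclude), 7 (in A, exclude), 8 (in A, exclude), 9 (not in A, include), 10 (in A, exclude), 11 (not in A, include), 12 (not in A, include)
A' = {4, 5, 9, 11, 12}

{4, 5, 9, 11, 12}


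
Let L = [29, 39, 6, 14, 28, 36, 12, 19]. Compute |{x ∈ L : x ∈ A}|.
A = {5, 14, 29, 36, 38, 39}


Set A = {5, 14, 29, 36, 38, 39}
Candidates: [29, 39, 6, 14, 28, 36, 12, 19]
Check each candidate:
29 ∈ A, 39 ∈ A, 6 ∉ A, 14 ∈ A, 28 ∉ A, 36 ∈ A, 12 ∉ A, 19 ∉ A
Count of candidates in A: 4

4


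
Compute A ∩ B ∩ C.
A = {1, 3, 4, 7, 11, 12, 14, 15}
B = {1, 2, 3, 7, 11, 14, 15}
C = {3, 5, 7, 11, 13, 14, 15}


Set A = {1, 3, 4, 7, 11, 12, 14, 15}
Set B = {1, 2, 3, 7, 11, 14, 15}
Set C = {3, 5, 7, 11, 13, 14, 15}
First, A ∩ B = {1, 3, 7, 11, 14, 15}
Then, (A ∩ B) ∩ C = {3, 7, 11, 14, 15}

{3, 7, 11, 14, 15}


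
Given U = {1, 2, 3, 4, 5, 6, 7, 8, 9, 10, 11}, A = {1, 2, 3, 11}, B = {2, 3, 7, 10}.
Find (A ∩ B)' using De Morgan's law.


U = {1, 2, 3, 4, 5, 6, 7, 8, 9, 10, 11}
A = {1, 2, 3, 11}, B = {2, 3, 7, 10}
A ∩ B = {2, 3}
(A ∩ B)' = U \ (A ∩ B) = {1, 4, 5, 6, 7, 8, 9, 10, 11}
Verification via A' ∪ B': A' = {4, 5, 6, 7, 8, 9, 10}, B' = {1, 4, 5, 6, 8, 9, 11}
A' ∪ B' = {1, 4, 5, 6, 7, 8, 9, 10, 11} ✓

{1, 4, 5, 6, 7, 8, 9, 10, 11}


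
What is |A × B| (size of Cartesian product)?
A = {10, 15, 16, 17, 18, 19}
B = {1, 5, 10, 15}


Set A = {10, 15, 16, 17, 18, 19} has 6 elements.
Set B = {1, 5, 10, 15} has 4 elements.
|A × B| = |A| × |B| = 6 × 4 = 24

24


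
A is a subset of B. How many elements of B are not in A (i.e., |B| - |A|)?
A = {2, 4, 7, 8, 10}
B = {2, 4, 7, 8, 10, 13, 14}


Set A = {2, 4, 7, 8, 10}, |A| = 5
Set B = {2, 4, 7, 8, 10, 13, 14}, |B| = 7
Since A ⊆ B: B \ A = {13, 14}
|B| - |A| = 7 - 5 = 2

2


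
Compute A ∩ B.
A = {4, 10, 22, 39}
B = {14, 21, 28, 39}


Set A = {4, 10, 22, 39}
Set B = {14, 21, 28, 39}
A ∩ B includes only elements in both sets.
Check each element of A against B:
4 ✗, 10 ✗, 22 ✗, 39 ✓
A ∩ B = {39}

{39}


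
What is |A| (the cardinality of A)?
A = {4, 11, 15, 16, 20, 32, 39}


Set A = {4, 11, 15, 16, 20, 32, 39}
Listing elements: 4, 11, 15, 16, 20, 32, 39
Counting: 7 elements
|A| = 7

7


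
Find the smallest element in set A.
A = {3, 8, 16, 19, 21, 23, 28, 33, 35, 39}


Set A = {3, 8, 16, 19, 21, 23, 28, 33, 35, 39}
Elements in ascending order: 3, 8, 16, 19, 21, 23, 28, 33, 35, 39
The smallest element is 3.

3


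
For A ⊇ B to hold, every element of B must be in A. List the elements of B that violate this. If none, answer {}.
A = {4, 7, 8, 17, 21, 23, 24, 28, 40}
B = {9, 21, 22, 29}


Set A = {4, 7, 8, 17, 21, 23, 24, 28, 40}
Set B = {9, 21, 22, 29}
Check each element of B against A:
9 ∉ A (include), 21 ∈ A, 22 ∉ A (include), 29 ∉ A (include)
Elements of B not in A: {9, 22, 29}

{9, 22, 29}


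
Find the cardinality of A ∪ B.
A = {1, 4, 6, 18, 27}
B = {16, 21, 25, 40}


Set A = {1, 4, 6, 18, 27}, |A| = 5
Set B = {16, 21, 25, 40}, |B| = 4
A ∩ B = {}, |A ∩ B| = 0
|A ∪ B| = |A| + |B| - |A ∩ B| = 5 + 4 - 0 = 9

9


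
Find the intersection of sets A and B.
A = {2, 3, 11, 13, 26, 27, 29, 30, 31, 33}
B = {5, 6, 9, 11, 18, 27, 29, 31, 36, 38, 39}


Set A = {2, 3, 11, 13, 26, 27, 29, 30, 31, 33}
Set B = {5, 6, 9, 11, 18, 27, 29, 31, 36, 38, 39}
A ∩ B includes only elements in both sets.
Check each element of A against B:
2 ✗, 3 ✗, 11 ✓, 13 ✗, 26 ✗, 27 ✓, 29 ✓, 30 ✗, 31 ✓, 33 ✗
A ∩ B = {11, 27, 29, 31}

{11, 27, 29, 31}


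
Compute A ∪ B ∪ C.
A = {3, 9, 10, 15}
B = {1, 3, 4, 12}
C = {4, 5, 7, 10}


Set A = {3, 9, 10, 15}
Set B = {1, 3, 4, 12}
Set C = {4, 5, 7, 10}
First, A ∪ B = {1, 3, 4, 9, 10, 12, 15}
Then, (A ∪ B) ∪ C = {1, 3, 4, 5, 7, 9, 10, 12, 15}

{1, 3, 4, 5, 7, 9, 10, 12, 15}


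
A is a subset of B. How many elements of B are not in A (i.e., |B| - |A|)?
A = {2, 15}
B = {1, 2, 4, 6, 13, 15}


Set A = {2, 15}, |A| = 2
Set B = {1, 2, 4, 6, 13, 15}, |B| = 6
Since A ⊆ B: B \ A = {1, 4, 6, 13}
|B| - |A| = 6 - 2 = 4

4


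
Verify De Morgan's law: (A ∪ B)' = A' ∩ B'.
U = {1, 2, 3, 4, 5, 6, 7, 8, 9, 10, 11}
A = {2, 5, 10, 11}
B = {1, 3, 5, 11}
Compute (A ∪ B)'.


U = {1, 2, 3, 4, 5, 6, 7, 8, 9, 10, 11}
A = {2, 5, 10, 11}, B = {1, 3, 5, 11}
A ∪ B = {1, 2, 3, 5, 10, 11}
(A ∪ B)' = U \ (A ∪ B) = {4, 6, 7, 8, 9}
Verification via A' ∩ B': A' = {1, 3, 4, 6, 7, 8, 9}, B' = {2, 4, 6, 7, 8, 9, 10}
A' ∩ B' = {4, 6, 7, 8, 9} ✓

{4, 6, 7, 8, 9}


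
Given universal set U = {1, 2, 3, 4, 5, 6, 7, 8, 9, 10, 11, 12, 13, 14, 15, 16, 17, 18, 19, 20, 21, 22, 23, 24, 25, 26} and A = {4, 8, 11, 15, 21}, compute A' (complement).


Universal set U = {1, 2, 3, 4, 5, 6, 7, 8, 9, 10, 11, 12, 13, 14, 15, 16, 17, 18, 19, 20, 21, 22, 23, 24, 25, 26}
Set A = {4, 8, 11, 15, 21}
A' = U \ A = elements in U but not in A
Checking each element of U:
1 (not in A, include), 2 (not in A, include), 3 (not in A, include), 4 (in A, exclude), 5 (not in A, include), 6 (not in A, include), 7 (not in A, include), 8 (in A, exclude), 9 (not in A, include), 10 (not in A, include), 11 (in A, exclude), 12 (not in A, include), 13 (not in A, include), 14 (not in A, include), 15 (in A, exclude), 16 (not in A, include), 17 (not in A, include), 18 (not in A, include), 19 (not in A, include), 20 (not in A, include), 21 (in A, exclude), 22 (not in A, include), 23 (not in A, include), 24 (not in A, include), 25 (not in A, include), 26 (not in A, include)
A' = {1, 2, 3, 5, 6, 7, 9, 10, 12, 13, 14, 16, 17, 18, 19, 20, 22, 23, 24, 25, 26}

{1, 2, 3, 5, 6, 7, 9, 10, 12, 13, 14, 16, 17, 18, 19, 20, 22, 23, 24, 25, 26}


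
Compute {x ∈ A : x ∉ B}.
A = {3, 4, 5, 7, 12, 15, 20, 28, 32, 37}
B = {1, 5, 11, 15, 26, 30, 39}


Set A = {3, 4, 5, 7, 12, 15, 20, 28, 32, 37}
Set B = {1, 5, 11, 15, 26, 30, 39}
Check each element of A against B:
3 ∉ B (include), 4 ∉ B (include), 5 ∈ B, 7 ∉ B (include), 12 ∉ B (include), 15 ∈ B, 20 ∉ B (include), 28 ∉ B (include), 32 ∉ B (include), 37 ∉ B (include)
Elements of A not in B: {3, 4, 7, 12, 20, 28, 32, 37}

{3, 4, 7, 12, 20, 28, 32, 37}


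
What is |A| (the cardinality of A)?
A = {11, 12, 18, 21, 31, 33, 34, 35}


Set A = {11, 12, 18, 21, 31, 33, 34, 35}
Listing elements: 11, 12, 18, 21, 31, 33, 34, 35
Counting: 8 elements
|A| = 8

8


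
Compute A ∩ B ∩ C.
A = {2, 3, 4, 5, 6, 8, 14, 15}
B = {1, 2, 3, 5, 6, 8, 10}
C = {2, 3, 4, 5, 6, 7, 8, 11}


Set A = {2, 3, 4, 5, 6, 8, 14, 15}
Set B = {1, 2, 3, 5, 6, 8, 10}
Set C = {2, 3, 4, 5, 6, 7, 8, 11}
First, A ∩ B = {2, 3, 5, 6, 8}
Then, (A ∩ B) ∩ C = {2, 3, 5, 6, 8}

{2, 3, 5, 6, 8}


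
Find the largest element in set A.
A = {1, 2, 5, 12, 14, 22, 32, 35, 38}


Set A = {1, 2, 5, 12, 14, 22, 32, 35, 38}
Elements in ascending order: 1, 2, 5, 12, 14, 22, 32, 35, 38
The largest element is 38.

38


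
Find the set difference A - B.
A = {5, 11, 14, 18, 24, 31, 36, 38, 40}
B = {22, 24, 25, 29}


Set A = {5, 11, 14, 18, 24, 31, 36, 38, 40}
Set B = {22, 24, 25, 29}
A \ B includes elements in A that are not in B.
Check each element of A:
5 (not in B, keep), 11 (not in B, keep), 14 (not in B, keep), 18 (not in B, keep), 24 (in B, remove), 31 (not in B, keep), 36 (not in B, keep), 38 (not in B, keep), 40 (not in B, keep)
A \ B = {5, 11, 14, 18, 31, 36, 38, 40}

{5, 11, 14, 18, 31, 36, 38, 40}


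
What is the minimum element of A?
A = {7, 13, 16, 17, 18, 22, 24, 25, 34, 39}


Set A = {7, 13, 16, 17, 18, 22, 24, 25, 34, 39}
Elements in ascending order: 7, 13, 16, 17, 18, 22, 24, 25, 34, 39
The smallest element is 7.

7


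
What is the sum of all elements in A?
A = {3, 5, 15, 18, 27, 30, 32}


Set A = {3, 5, 15, 18, 27, 30, 32}
Sum = 3 + 5 + 15 + 18 + 27 + 30 + 32 = 130

130


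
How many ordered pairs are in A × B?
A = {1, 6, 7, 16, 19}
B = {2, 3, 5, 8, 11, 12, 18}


Set A = {1, 6, 7, 16, 19} has 5 elements.
Set B = {2, 3, 5, 8, 11, 12, 18} has 7 elements.
|A × B| = |A| × |B| = 5 × 7 = 35

35


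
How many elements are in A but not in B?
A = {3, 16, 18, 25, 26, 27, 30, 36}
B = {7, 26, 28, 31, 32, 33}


Set A = {3, 16, 18, 25, 26, 27, 30, 36}
Set B = {7, 26, 28, 31, 32, 33}
A \ B = {3, 16, 18, 25, 27, 30, 36}
|A \ B| = 7

7


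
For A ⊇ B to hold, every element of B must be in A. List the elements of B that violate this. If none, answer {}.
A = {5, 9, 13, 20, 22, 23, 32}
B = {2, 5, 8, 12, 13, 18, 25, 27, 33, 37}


Set A = {5, 9, 13, 20, 22, 23, 32}
Set B = {2, 5, 8, 12, 13, 18, 25, 27, 33, 37}
Check each element of B against A:
2 ∉ A (include), 5 ∈ A, 8 ∉ A (include), 12 ∉ A (include), 13 ∈ A, 18 ∉ A (include), 25 ∉ A (include), 27 ∉ A (include), 33 ∉ A (include), 37 ∉ A (include)
Elements of B not in A: {2, 8, 12, 18, 25, 27, 33, 37}

{2, 8, 12, 18, 25, 27, 33, 37}


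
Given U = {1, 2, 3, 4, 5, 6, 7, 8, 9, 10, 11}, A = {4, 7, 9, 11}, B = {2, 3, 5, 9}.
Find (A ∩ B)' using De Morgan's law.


U = {1, 2, 3, 4, 5, 6, 7, 8, 9, 10, 11}
A = {4, 7, 9, 11}, B = {2, 3, 5, 9}
A ∩ B = {9}
(A ∩ B)' = U \ (A ∩ B) = {1, 2, 3, 4, 5, 6, 7, 8, 10, 11}
Verification via A' ∪ B': A' = {1, 2, 3, 5, 6, 8, 10}, B' = {1, 4, 6, 7, 8, 10, 11}
A' ∪ B' = {1, 2, 3, 4, 5, 6, 7, 8, 10, 11} ✓

{1, 2, 3, 4, 5, 6, 7, 8, 10, 11}


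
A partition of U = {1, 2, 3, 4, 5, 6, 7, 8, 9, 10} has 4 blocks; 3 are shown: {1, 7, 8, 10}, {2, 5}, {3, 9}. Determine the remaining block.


U = {1, 2, 3, 4, 5, 6, 7, 8, 9, 10}
Shown blocks: {1, 7, 8, 10}, {2, 5}, {3, 9}
A partition's blocks are pairwise disjoint and cover U, so the missing block = U \ (union of shown blocks).
Union of shown blocks: {1, 2, 3, 5, 7, 8, 9, 10}
Missing block = U \ (union) = {4, 6}

{4, 6}


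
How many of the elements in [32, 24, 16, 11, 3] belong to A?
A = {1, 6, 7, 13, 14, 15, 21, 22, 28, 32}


Set A = {1, 6, 7, 13, 14, 15, 21, 22, 28, 32}
Candidates: [32, 24, 16, 11, 3]
Check each candidate:
32 ∈ A, 24 ∉ A, 16 ∉ A, 11 ∉ A, 3 ∉ A
Count of candidates in A: 1

1


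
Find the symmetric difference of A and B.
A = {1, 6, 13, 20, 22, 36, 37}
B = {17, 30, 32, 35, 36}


Set A = {1, 6, 13, 20, 22, 36, 37}
Set B = {17, 30, 32, 35, 36}
A △ B = (A \ B) ∪ (B \ A)
Elements in A but not B: {1, 6, 13, 20, 22, 37}
Elements in B but not A: {17, 30, 32, 35}
A △ B = {1, 6, 13, 17, 20, 22, 30, 32, 35, 37}

{1, 6, 13, 17, 20, 22, 30, 32, 35, 37}


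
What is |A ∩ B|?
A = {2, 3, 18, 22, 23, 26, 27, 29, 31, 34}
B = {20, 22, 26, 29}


Set A = {2, 3, 18, 22, 23, 26, 27, 29, 31, 34}
Set B = {20, 22, 26, 29}
A ∩ B = {22, 26, 29}
|A ∩ B| = 3

3


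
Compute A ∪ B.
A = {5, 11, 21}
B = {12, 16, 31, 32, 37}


Set A = {5, 11, 21}
Set B = {12, 16, 31, 32, 37}
A ∪ B includes all elements in either set.
Elements from A: {5, 11, 21}
Elements from B not already included: {12, 16, 31, 32, 37}
A ∪ B = {5, 11, 12, 16, 21, 31, 32, 37}

{5, 11, 12, 16, 21, 31, 32, 37}


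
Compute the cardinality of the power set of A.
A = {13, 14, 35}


Set A = {13, 14, 35}
|A| = 3
The power set P(A) contains all subsets of A.
|P(A)| = 2^|A| = 2^3 = 8

8


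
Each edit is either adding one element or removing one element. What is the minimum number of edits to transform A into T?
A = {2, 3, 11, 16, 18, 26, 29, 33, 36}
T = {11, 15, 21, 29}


Set A = {2, 3, 11, 16, 18, 26, 29, 33, 36}
Set T = {11, 15, 21, 29}
Elements to remove from A (in A, not in T): {2, 3, 16, 18, 26, 33, 36} → 7 removals
Elements to add to A (in T, not in A): {15, 21} → 2 additions
Total edits = 7 + 2 = 9

9
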